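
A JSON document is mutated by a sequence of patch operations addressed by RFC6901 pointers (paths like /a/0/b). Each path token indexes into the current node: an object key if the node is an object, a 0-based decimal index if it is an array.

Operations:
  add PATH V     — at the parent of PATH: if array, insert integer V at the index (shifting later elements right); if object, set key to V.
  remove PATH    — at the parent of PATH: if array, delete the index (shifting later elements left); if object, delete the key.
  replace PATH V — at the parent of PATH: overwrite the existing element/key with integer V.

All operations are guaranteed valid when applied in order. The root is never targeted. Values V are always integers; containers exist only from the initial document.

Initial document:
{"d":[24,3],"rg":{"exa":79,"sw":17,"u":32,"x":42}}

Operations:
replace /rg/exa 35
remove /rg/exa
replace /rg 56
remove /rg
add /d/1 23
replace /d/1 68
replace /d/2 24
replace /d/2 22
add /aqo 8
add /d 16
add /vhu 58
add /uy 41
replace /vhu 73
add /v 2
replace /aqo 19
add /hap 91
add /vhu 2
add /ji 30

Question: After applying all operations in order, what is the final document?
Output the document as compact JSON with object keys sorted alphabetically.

Answer: {"aqo":19,"d":16,"hap":91,"ji":30,"uy":41,"v":2,"vhu":2}

Derivation:
After op 1 (replace /rg/exa 35): {"d":[24,3],"rg":{"exa":35,"sw":17,"u":32,"x":42}}
After op 2 (remove /rg/exa): {"d":[24,3],"rg":{"sw":17,"u":32,"x":42}}
After op 3 (replace /rg 56): {"d":[24,3],"rg":56}
After op 4 (remove /rg): {"d":[24,3]}
After op 5 (add /d/1 23): {"d":[24,23,3]}
After op 6 (replace /d/1 68): {"d":[24,68,3]}
After op 7 (replace /d/2 24): {"d":[24,68,24]}
After op 8 (replace /d/2 22): {"d":[24,68,22]}
After op 9 (add /aqo 8): {"aqo":8,"d":[24,68,22]}
After op 10 (add /d 16): {"aqo":8,"d":16}
After op 11 (add /vhu 58): {"aqo":8,"d":16,"vhu":58}
After op 12 (add /uy 41): {"aqo":8,"d":16,"uy":41,"vhu":58}
After op 13 (replace /vhu 73): {"aqo":8,"d":16,"uy":41,"vhu":73}
After op 14 (add /v 2): {"aqo":8,"d":16,"uy":41,"v":2,"vhu":73}
After op 15 (replace /aqo 19): {"aqo":19,"d":16,"uy":41,"v":2,"vhu":73}
After op 16 (add /hap 91): {"aqo":19,"d":16,"hap":91,"uy":41,"v":2,"vhu":73}
After op 17 (add /vhu 2): {"aqo":19,"d":16,"hap":91,"uy":41,"v":2,"vhu":2}
After op 18 (add /ji 30): {"aqo":19,"d":16,"hap":91,"ji":30,"uy":41,"v":2,"vhu":2}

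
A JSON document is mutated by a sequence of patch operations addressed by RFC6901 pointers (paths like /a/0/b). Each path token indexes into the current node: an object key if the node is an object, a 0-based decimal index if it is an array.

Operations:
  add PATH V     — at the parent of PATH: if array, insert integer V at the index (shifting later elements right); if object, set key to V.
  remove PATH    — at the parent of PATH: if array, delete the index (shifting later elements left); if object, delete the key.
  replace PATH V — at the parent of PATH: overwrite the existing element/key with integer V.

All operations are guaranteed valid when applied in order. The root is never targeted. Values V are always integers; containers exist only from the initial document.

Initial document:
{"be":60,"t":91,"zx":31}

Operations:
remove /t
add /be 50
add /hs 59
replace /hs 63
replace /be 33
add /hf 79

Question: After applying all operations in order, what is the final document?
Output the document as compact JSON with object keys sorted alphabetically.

Answer: {"be":33,"hf":79,"hs":63,"zx":31}

Derivation:
After op 1 (remove /t): {"be":60,"zx":31}
After op 2 (add /be 50): {"be":50,"zx":31}
After op 3 (add /hs 59): {"be":50,"hs":59,"zx":31}
After op 4 (replace /hs 63): {"be":50,"hs":63,"zx":31}
After op 5 (replace /be 33): {"be":33,"hs":63,"zx":31}
After op 6 (add /hf 79): {"be":33,"hf":79,"hs":63,"zx":31}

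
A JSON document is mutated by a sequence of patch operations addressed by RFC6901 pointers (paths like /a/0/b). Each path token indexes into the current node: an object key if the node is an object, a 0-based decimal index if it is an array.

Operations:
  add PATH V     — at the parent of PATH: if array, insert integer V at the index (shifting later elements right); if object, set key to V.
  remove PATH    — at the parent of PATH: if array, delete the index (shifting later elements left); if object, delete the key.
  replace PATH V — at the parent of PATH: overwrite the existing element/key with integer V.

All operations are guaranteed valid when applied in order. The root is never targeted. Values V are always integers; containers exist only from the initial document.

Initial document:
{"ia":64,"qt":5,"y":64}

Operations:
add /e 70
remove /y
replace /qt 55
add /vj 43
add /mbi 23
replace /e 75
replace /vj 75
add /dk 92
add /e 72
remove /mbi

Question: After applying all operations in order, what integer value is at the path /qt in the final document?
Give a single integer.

Answer: 55

Derivation:
After op 1 (add /e 70): {"e":70,"ia":64,"qt":5,"y":64}
After op 2 (remove /y): {"e":70,"ia":64,"qt":5}
After op 3 (replace /qt 55): {"e":70,"ia":64,"qt":55}
After op 4 (add /vj 43): {"e":70,"ia":64,"qt":55,"vj":43}
After op 5 (add /mbi 23): {"e":70,"ia":64,"mbi":23,"qt":55,"vj":43}
After op 6 (replace /e 75): {"e":75,"ia":64,"mbi":23,"qt":55,"vj":43}
After op 7 (replace /vj 75): {"e":75,"ia":64,"mbi":23,"qt":55,"vj":75}
After op 8 (add /dk 92): {"dk":92,"e":75,"ia":64,"mbi":23,"qt":55,"vj":75}
After op 9 (add /e 72): {"dk":92,"e":72,"ia":64,"mbi":23,"qt":55,"vj":75}
After op 10 (remove /mbi): {"dk":92,"e":72,"ia":64,"qt":55,"vj":75}
Value at /qt: 55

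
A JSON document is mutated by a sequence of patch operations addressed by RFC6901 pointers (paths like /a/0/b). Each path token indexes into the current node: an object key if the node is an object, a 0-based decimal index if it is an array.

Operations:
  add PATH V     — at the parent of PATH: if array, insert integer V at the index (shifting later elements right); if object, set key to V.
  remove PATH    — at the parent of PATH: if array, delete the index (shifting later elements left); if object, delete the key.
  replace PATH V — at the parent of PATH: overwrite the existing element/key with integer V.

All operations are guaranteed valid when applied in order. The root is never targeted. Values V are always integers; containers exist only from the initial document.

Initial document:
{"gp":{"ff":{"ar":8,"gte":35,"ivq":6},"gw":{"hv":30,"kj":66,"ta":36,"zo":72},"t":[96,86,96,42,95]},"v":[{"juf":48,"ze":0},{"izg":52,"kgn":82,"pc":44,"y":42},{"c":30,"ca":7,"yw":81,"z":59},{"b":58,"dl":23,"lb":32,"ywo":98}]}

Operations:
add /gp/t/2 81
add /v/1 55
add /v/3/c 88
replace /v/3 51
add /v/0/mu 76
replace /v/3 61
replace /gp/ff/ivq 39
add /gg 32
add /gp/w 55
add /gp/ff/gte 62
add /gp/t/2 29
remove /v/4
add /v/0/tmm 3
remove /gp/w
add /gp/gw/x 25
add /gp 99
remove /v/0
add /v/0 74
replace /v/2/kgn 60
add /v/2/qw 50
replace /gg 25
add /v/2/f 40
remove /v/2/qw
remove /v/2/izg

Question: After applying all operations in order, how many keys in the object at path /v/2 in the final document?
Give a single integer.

Answer: 4

Derivation:
After op 1 (add /gp/t/2 81): {"gp":{"ff":{"ar":8,"gte":35,"ivq":6},"gw":{"hv":30,"kj":66,"ta":36,"zo":72},"t":[96,86,81,96,42,95]},"v":[{"juf":48,"ze":0},{"izg":52,"kgn":82,"pc":44,"y":42},{"c":30,"ca":7,"yw":81,"z":59},{"b":58,"dl":23,"lb":32,"ywo":98}]}
After op 2 (add /v/1 55): {"gp":{"ff":{"ar":8,"gte":35,"ivq":6},"gw":{"hv":30,"kj":66,"ta":36,"zo":72},"t":[96,86,81,96,42,95]},"v":[{"juf":48,"ze":0},55,{"izg":52,"kgn":82,"pc":44,"y":42},{"c":30,"ca":7,"yw":81,"z":59},{"b":58,"dl":23,"lb":32,"ywo":98}]}
After op 3 (add /v/3/c 88): {"gp":{"ff":{"ar":8,"gte":35,"ivq":6},"gw":{"hv":30,"kj":66,"ta":36,"zo":72},"t":[96,86,81,96,42,95]},"v":[{"juf":48,"ze":0},55,{"izg":52,"kgn":82,"pc":44,"y":42},{"c":88,"ca":7,"yw":81,"z":59},{"b":58,"dl":23,"lb":32,"ywo":98}]}
After op 4 (replace /v/3 51): {"gp":{"ff":{"ar":8,"gte":35,"ivq":6},"gw":{"hv":30,"kj":66,"ta":36,"zo":72},"t":[96,86,81,96,42,95]},"v":[{"juf":48,"ze":0},55,{"izg":52,"kgn":82,"pc":44,"y":42},51,{"b":58,"dl":23,"lb":32,"ywo":98}]}
After op 5 (add /v/0/mu 76): {"gp":{"ff":{"ar":8,"gte":35,"ivq":6},"gw":{"hv":30,"kj":66,"ta":36,"zo":72},"t":[96,86,81,96,42,95]},"v":[{"juf":48,"mu":76,"ze":0},55,{"izg":52,"kgn":82,"pc":44,"y":42},51,{"b":58,"dl":23,"lb":32,"ywo":98}]}
After op 6 (replace /v/3 61): {"gp":{"ff":{"ar":8,"gte":35,"ivq":6},"gw":{"hv":30,"kj":66,"ta":36,"zo":72},"t":[96,86,81,96,42,95]},"v":[{"juf":48,"mu":76,"ze":0},55,{"izg":52,"kgn":82,"pc":44,"y":42},61,{"b":58,"dl":23,"lb":32,"ywo":98}]}
After op 7 (replace /gp/ff/ivq 39): {"gp":{"ff":{"ar":8,"gte":35,"ivq":39},"gw":{"hv":30,"kj":66,"ta":36,"zo":72},"t":[96,86,81,96,42,95]},"v":[{"juf":48,"mu":76,"ze":0},55,{"izg":52,"kgn":82,"pc":44,"y":42},61,{"b":58,"dl":23,"lb":32,"ywo":98}]}
After op 8 (add /gg 32): {"gg":32,"gp":{"ff":{"ar":8,"gte":35,"ivq":39},"gw":{"hv":30,"kj":66,"ta":36,"zo":72},"t":[96,86,81,96,42,95]},"v":[{"juf":48,"mu":76,"ze":0},55,{"izg":52,"kgn":82,"pc":44,"y":42},61,{"b":58,"dl":23,"lb":32,"ywo":98}]}
After op 9 (add /gp/w 55): {"gg":32,"gp":{"ff":{"ar":8,"gte":35,"ivq":39},"gw":{"hv":30,"kj":66,"ta":36,"zo":72},"t":[96,86,81,96,42,95],"w":55},"v":[{"juf":48,"mu":76,"ze":0},55,{"izg":52,"kgn":82,"pc":44,"y":42},61,{"b":58,"dl":23,"lb":32,"ywo":98}]}
After op 10 (add /gp/ff/gte 62): {"gg":32,"gp":{"ff":{"ar":8,"gte":62,"ivq":39},"gw":{"hv":30,"kj":66,"ta":36,"zo":72},"t":[96,86,81,96,42,95],"w":55},"v":[{"juf":48,"mu":76,"ze":0},55,{"izg":52,"kgn":82,"pc":44,"y":42},61,{"b":58,"dl":23,"lb":32,"ywo":98}]}
After op 11 (add /gp/t/2 29): {"gg":32,"gp":{"ff":{"ar":8,"gte":62,"ivq":39},"gw":{"hv":30,"kj":66,"ta":36,"zo":72},"t":[96,86,29,81,96,42,95],"w":55},"v":[{"juf":48,"mu":76,"ze":0},55,{"izg":52,"kgn":82,"pc":44,"y":42},61,{"b":58,"dl":23,"lb":32,"ywo":98}]}
After op 12 (remove /v/4): {"gg":32,"gp":{"ff":{"ar":8,"gte":62,"ivq":39},"gw":{"hv":30,"kj":66,"ta":36,"zo":72},"t":[96,86,29,81,96,42,95],"w":55},"v":[{"juf":48,"mu":76,"ze":0},55,{"izg":52,"kgn":82,"pc":44,"y":42},61]}
After op 13 (add /v/0/tmm 3): {"gg":32,"gp":{"ff":{"ar":8,"gte":62,"ivq":39},"gw":{"hv":30,"kj":66,"ta":36,"zo":72},"t":[96,86,29,81,96,42,95],"w":55},"v":[{"juf":48,"mu":76,"tmm":3,"ze":0},55,{"izg":52,"kgn":82,"pc":44,"y":42},61]}
After op 14 (remove /gp/w): {"gg":32,"gp":{"ff":{"ar":8,"gte":62,"ivq":39},"gw":{"hv":30,"kj":66,"ta":36,"zo":72},"t":[96,86,29,81,96,42,95]},"v":[{"juf":48,"mu":76,"tmm":3,"ze":0},55,{"izg":52,"kgn":82,"pc":44,"y":42},61]}
After op 15 (add /gp/gw/x 25): {"gg":32,"gp":{"ff":{"ar":8,"gte":62,"ivq":39},"gw":{"hv":30,"kj":66,"ta":36,"x":25,"zo":72},"t":[96,86,29,81,96,42,95]},"v":[{"juf":48,"mu":76,"tmm":3,"ze":0},55,{"izg":52,"kgn":82,"pc":44,"y":42},61]}
After op 16 (add /gp 99): {"gg":32,"gp":99,"v":[{"juf":48,"mu":76,"tmm":3,"ze":0},55,{"izg":52,"kgn":82,"pc":44,"y":42},61]}
After op 17 (remove /v/0): {"gg":32,"gp":99,"v":[55,{"izg":52,"kgn":82,"pc":44,"y":42},61]}
After op 18 (add /v/0 74): {"gg":32,"gp":99,"v":[74,55,{"izg":52,"kgn":82,"pc":44,"y":42},61]}
After op 19 (replace /v/2/kgn 60): {"gg":32,"gp":99,"v":[74,55,{"izg":52,"kgn":60,"pc":44,"y":42},61]}
After op 20 (add /v/2/qw 50): {"gg":32,"gp":99,"v":[74,55,{"izg":52,"kgn":60,"pc":44,"qw":50,"y":42},61]}
After op 21 (replace /gg 25): {"gg":25,"gp":99,"v":[74,55,{"izg":52,"kgn":60,"pc":44,"qw":50,"y":42},61]}
After op 22 (add /v/2/f 40): {"gg":25,"gp":99,"v":[74,55,{"f":40,"izg":52,"kgn":60,"pc":44,"qw":50,"y":42},61]}
After op 23 (remove /v/2/qw): {"gg":25,"gp":99,"v":[74,55,{"f":40,"izg":52,"kgn":60,"pc":44,"y":42},61]}
After op 24 (remove /v/2/izg): {"gg":25,"gp":99,"v":[74,55,{"f":40,"kgn":60,"pc":44,"y":42},61]}
Size at path /v/2: 4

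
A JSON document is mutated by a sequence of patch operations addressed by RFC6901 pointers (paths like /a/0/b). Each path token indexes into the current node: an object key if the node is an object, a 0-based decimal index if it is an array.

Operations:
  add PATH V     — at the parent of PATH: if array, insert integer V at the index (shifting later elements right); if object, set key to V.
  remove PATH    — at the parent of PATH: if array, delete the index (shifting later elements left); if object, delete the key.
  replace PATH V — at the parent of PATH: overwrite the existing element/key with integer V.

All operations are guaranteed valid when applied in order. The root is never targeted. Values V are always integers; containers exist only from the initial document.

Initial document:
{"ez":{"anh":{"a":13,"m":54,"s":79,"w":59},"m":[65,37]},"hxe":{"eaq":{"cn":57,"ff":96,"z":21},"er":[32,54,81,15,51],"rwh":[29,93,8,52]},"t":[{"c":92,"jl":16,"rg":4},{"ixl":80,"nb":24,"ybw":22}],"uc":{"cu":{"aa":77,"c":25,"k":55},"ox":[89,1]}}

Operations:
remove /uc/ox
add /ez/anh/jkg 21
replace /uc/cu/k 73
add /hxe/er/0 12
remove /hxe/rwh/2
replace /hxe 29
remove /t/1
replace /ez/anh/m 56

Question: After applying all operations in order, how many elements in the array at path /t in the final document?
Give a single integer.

After op 1 (remove /uc/ox): {"ez":{"anh":{"a":13,"m":54,"s":79,"w":59},"m":[65,37]},"hxe":{"eaq":{"cn":57,"ff":96,"z":21},"er":[32,54,81,15,51],"rwh":[29,93,8,52]},"t":[{"c":92,"jl":16,"rg":4},{"ixl":80,"nb":24,"ybw":22}],"uc":{"cu":{"aa":77,"c":25,"k":55}}}
After op 2 (add /ez/anh/jkg 21): {"ez":{"anh":{"a":13,"jkg":21,"m":54,"s":79,"w":59},"m":[65,37]},"hxe":{"eaq":{"cn":57,"ff":96,"z":21},"er":[32,54,81,15,51],"rwh":[29,93,8,52]},"t":[{"c":92,"jl":16,"rg":4},{"ixl":80,"nb":24,"ybw":22}],"uc":{"cu":{"aa":77,"c":25,"k":55}}}
After op 3 (replace /uc/cu/k 73): {"ez":{"anh":{"a":13,"jkg":21,"m":54,"s":79,"w":59},"m":[65,37]},"hxe":{"eaq":{"cn":57,"ff":96,"z":21},"er":[32,54,81,15,51],"rwh":[29,93,8,52]},"t":[{"c":92,"jl":16,"rg":4},{"ixl":80,"nb":24,"ybw":22}],"uc":{"cu":{"aa":77,"c":25,"k":73}}}
After op 4 (add /hxe/er/0 12): {"ez":{"anh":{"a":13,"jkg":21,"m":54,"s":79,"w":59},"m":[65,37]},"hxe":{"eaq":{"cn":57,"ff":96,"z":21},"er":[12,32,54,81,15,51],"rwh":[29,93,8,52]},"t":[{"c":92,"jl":16,"rg":4},{"ixl":80,"nb":24,"ybw":22}],"uc":{"cu":{"aa":77,"c":25,"k":73}}}
After op 5 (remove /hxe/rwh/2): {"ez":{"anh":{"a":13,"jkg":21,"m":54,"s":79,"w":59},"m":[65,37]},"hxe":{"eaq":{"cn":57,"ff":96,"z":21},"er":[12,32,54,81,15,51],"rwh":[29,93,52]},"t":[{"c":92,"jl":16,"rg":4},{"ixl":80,"nb":24,"ybw":22}],"uc":{"cu":{"aa":77,"c":25,"k":73}}}
After op 6 (replace /hxe 29): {"ez":{"anh":{"a":13,"jkg":21,"m":54,"s":79,"w":59},"m":[65,37]},"hxe":29,"t":[{"c":92,"jl":16,"rg":4},{"ixl":80,"nb":24,"ybw":22}],"uc":{"cu":{"aa":77,"c":25,"k":73}}}
After op 7 (remove /t/1): {"ez":{"anh":{"a":13,"jkg":21,"m":54,"s":79,"w":59},"m":[65,37]},"hxe":29,"t":[{"c":92,"jl":16,"rg":4}],"uc":{"cu":{"aa":77,"c":25,"k":73}}}
After op 8 (replace /ez/anh/m 56): {"ez":{"anh":{"a":13,"jkg":21,"m":56,"s":79,"w":59},"m":[65,37]},"hxe":29,"t":[{"c":92,"jl":16,"rg":4}],"uc":{"cu":{"aa":77,"c":25,"k":73}}}
Size at path /t: 1

Answer: 1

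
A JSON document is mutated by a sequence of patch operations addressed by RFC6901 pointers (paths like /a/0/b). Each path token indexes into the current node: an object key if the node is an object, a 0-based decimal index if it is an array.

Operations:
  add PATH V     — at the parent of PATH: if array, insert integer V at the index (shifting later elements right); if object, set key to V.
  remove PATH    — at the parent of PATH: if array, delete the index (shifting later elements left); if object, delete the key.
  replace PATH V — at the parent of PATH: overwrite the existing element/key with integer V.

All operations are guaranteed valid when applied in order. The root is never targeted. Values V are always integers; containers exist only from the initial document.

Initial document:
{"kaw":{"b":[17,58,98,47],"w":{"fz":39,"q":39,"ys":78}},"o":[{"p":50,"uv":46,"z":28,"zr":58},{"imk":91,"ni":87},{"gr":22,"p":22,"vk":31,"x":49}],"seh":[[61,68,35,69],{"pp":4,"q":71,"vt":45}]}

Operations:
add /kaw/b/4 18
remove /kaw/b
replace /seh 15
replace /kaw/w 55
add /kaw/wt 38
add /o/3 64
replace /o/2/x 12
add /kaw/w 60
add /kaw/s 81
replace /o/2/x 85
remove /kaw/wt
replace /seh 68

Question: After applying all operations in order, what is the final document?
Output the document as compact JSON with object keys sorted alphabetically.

Answer: {"kaw":{"s":81,"w":60},"o":[{"p":50,"uv":46,"z":28,"zr":58},{"imk":91,"ni":87},{"gr":22,"p":22,"vk":31,"x":85},64],"seh":68}

Derivation:
After op 1 (add /kaw/b/4 18): {"kaw":{"b":[17,58,98,47,18],"w":{"fz":39,"q":39,"ys":78}},"o":[{"p":50,"uv":46,"z":28,"zr":58},{"imk":91,"ni":87},{"gr":22,"p":22,"vk":31,"x":49}],"seh":[[61,68,35,69],{"pp":4,"q":71,"vt":45}]}
After op 2 (remove /kaw/b): {"kaw":{"w":{"fz":39,"q":39,"ys":78}},"o":[{"p":50,"uv":46,"z":28,"zr":58},{"imk":91,"ni":87},{"gr":22,"p":22,"vk":31,"x":49}],"seh":[[61,68,35,69],{"pp":4,"q":71,"vt":45}]}
After op 3 (replace /seh 15): {"kaw":{"w":{"fz":39,"q":39,"ys":78}},"o":[{"p":50,"uv":46,"z":28,"zr":58},{"imk":91,"ni":87},{"gr":22,"p":22,"vk":31,"x":49}],"seh":15}
After op 4 (replace /kaw/w 55): {"kaw":{"w":55},"o":[{"p":50,"uv":46,"z":28,"zr":58},{"imk":91,"ni":87},{"gr":22,"p":22,"vk":31,"x":49}],"seh":15}
After op 5 (add /kaw/wt 38): {"kaw":{"w":55,"wt":38},"o":[{"p":50,"uv":46,"z":28,"zr":58},{"imk":91,"ni":87},{"gr":22,"p":22,"vk":31,"x":49}],"seh":15}
After op 6 (add /o/3 64): {"kaw":{"w":55,"wt":38},"o":[{"p":50,"uv":46,"z":28,"zr":58},{"imk":91,"ni":87},{"gr":22,"p":22,"vk":31,"x":49},64],"seh":15}
After op 7 (replace /o/2/x 12): {"kaw":{"w":55,"wt":38},"o":[{"p":50,"uv":46,"z":28,"zr":58},{"imk":91,"ni":87},{"gr":22,"p":22,"vk":31,"x":12},64],"seh":15}
After op 8 (add /kaw/w 60): {"kaw":{"w":60,"wt":38},"o":[{"p":50,"uv":46,"z":28,"zr":58},{"imk":91,"ni":87},{"gr":22,"p":22,"vk":31,"x":12},64],"seh":15}
After op 9 (add /kaw/s 81): {"kaw":{"s":81,"w":60,"wt":38},"o":[{"p":50,"uv":46,"z":28,"zr":58},{"imk":91,"ni":87},{"gr":22,"p":22,"vk":31,"x":12},64],"seh":15}
After op 10 (replace /o/2/x 85): {"kaw":{"s":81,"w":60,"wt":38},"o":[{"p":50,"uv":46,"z":28,"zr":58},{"imk":91,"ni":87},{"gr":22,"p":22,"vk":31,"x":85},64],"seh":15}
After op 11 (remove /kaw/wt): {"kaw":{"s":81,"w":60},"o":[{"p":50,"uv":46,"z":28,"zr":58},{"imk":91,"ni":87},{"gr":22,"p":22,"vk":31,"x":85},64],"seh":15}
After op 12 (replace /seh 68): {"kaw":{"s":81,"w":60},"o":[{"p":50,"uv":46,"z":28,"zr":58},{"imk":91,"ni":87},{"gr":22,"p":22,"vk":31,"x":85},64],"seh":68}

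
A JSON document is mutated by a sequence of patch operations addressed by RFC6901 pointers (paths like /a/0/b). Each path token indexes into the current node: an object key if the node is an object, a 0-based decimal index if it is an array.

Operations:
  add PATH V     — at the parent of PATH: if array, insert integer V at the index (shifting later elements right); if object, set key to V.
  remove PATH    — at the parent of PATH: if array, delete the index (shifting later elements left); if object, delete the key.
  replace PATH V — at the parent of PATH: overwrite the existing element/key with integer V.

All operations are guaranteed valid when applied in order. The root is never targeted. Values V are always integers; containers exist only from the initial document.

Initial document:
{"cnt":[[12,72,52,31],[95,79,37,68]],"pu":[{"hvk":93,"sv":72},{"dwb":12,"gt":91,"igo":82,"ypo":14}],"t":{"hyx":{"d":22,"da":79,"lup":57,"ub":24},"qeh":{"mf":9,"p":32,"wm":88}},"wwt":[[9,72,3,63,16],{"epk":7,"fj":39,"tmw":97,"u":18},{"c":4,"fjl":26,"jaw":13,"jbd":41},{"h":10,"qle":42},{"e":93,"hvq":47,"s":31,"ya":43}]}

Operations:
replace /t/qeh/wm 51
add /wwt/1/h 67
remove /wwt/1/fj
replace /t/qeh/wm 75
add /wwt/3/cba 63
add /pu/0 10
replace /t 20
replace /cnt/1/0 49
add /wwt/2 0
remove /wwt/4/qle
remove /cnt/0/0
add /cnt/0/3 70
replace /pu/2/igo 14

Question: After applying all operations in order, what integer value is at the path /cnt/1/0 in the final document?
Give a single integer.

After op 1 (replace /t/qeh/wm 51): {"cnt":[[12,72,52,31],[95,79,37,68]],"pu":[{"hvk":93,"sv":72},{"dwb":12,"gt":91,"igo":82,"ypo":14}],"t":{"hyx":{"d":22,"da":79,"lup":57,"ub":24},"qeh":{"mf":9,"p":32,"wm":51}},"wwt":[[9,72,3,63,16],{"epk":7,"fj":39,"tmw":97,"u":18},{"c":4,"fjl":26,"jaw":13,"jbd":41},{"h":10,"qle":42},{"e":93,"hvq":47,"s":31,"ya":43}]}
After op 2 (add /wwt/1/h 67): {"cnt":[[12,72,52,31],[95,79,37,68]],"pu":[{"hvk":93,"sv":72},{"dwb":12,"gt":91,"igo":82,"ypo":14}],"t":{"hyx":{"d":22,"da":79,"lup":57,"ub":24},"qeh":{"mf":9,"p":32,"wm":51}},"wwt":[[9,72,3,63,16],{"epk":7,"fj":39,"h":67,"tmw":97,"u":18},{"c":4,"fjl":26,"jaw":13,"jbd":41},{"h":10,"qle":42},{"e":93,"hvq":47,"s":31,"ya":43}]}
After op 3 (remove /wwt/1/fj): {"cnt":[[12,72,52,31],[95,79,37,68]],"pu":[{"hvk":93,"sv":72},{"dwb":12,"gt":91,"igo":82,"ypo":14}],"t":{"hyx":{"d":22,"da":79,"lup":57,"ub":24},"qeh":{"mf":9,"p":32,"wm":51}},"wwt":[[9,72,3,63,16],{"epk":7,"h":67,"tmw":97,"u":18},{"c":4,"fjl":26,"jaw":13,"jbd":41},{"h":10,"qle":42},{"e":93,"hvq":47,"s":31,"ya":43}]}
After op 4 (replace /t/qeh/wm 75): {"cnt":[[12,72,52,31],[95,79,37,68]],"pu":[{"hvk":93,"sv":72},{"dwb":12,"gt":91,"igo":82,"ypo":14}],"t":{"hyx":{"d":22,"da":79,"lup":57,"ub":24},"qeh":{"mf":9,"p":32,"wm":75}},"wwt":[[9,72,3,63,16],{"epk":7,"h":67,"tmw":97,"u":18},{"c":4,"fjl":26,"jaw":13,"jbd":41},{"h":10,"qle":42},{"e":93,"hvq":47,"s":31,"ya":43}]}
After op 5 (add /wwt/3/cba 63): {"cnt":[[12,72,52,31],[95,79,37,68]],"pu":[{"hvk":93,"sv":72},{"dwb":12,"gt":91,"igo":82,"ypo":14}],"t":{"hyx":{"d":22,"da":79,"lup":57,"ub":24},"qeh":{"mf":9,"p":32,"wm":75}},"wwt":[[9,72,3,63,16],{"epk":7,"h":67,"tmw":97,"u":18},{"c":4,"fjl":26,"jaw":13,"jbd":41},{"cba":63,"h":10,"qle":42},{"e":93,"hvq":47,"s":31,"ya":43}]}
After op 6 (add /pu/0 10): {"cnt":[[12,72,52,31],[95,79,37,68]],"pu":[10,{"hvk":93,"sv":72},{"dwb":12,"gt":91,"igo":82,"ypo":14}],"t":{"hyx":{"d":22,"da":79,"lup":57,"ub":24},"qeh":{"mf":9,"p":32,"wm":75}},"wwt":[[9,72,3,63,16],{"epk":7,"h":67,"tmw":97,"u":18},{"c":4,"fjl":26,"jaw":13,"jbd":41},{"cba":63,"h":10,"qle":42},{"e":93,"hvq":47,"s":31,"ya":43}]}
After op 7 (replace /t 20): {"cnt":[[12,72,52,31],[95,79,37,68]],"pu":[10,{"hvk":93,"sv":72},{"dwb":12,"gt":91,"igo":82,"ypo":14}],"t":20,"wwt":[[9,72,3,63,16],{"epk":7,"h":67,"tmw":97,"u":18},{"c":4,"fjl":26,"jaw":13,"jbd":41},{"cba":63,"h":10,"qle":42},{"e":93,"hvq":47,"s":31,"ya":43}]}
After op 8 (replace /cnt/1/0 49): {"cnt":[[12,72,52,31],[49,79,37,68]],"pu":[10,{"hvk":93,"sv":72},{"dwb":12,"gt":91,"igo":82,"ypo":14}],"t":20,"wwt":[[9,72,3,63,16],{"epk":7,"h":67,"tmw":97,"u":18},{"c":4,"fjl":26,"jaw":13,"jbd":41},{"cba":63,"h":10,"qle":42},{"e":93,"hvq":47,"s":31,"ya":43}]}
After op 9 (add /wwt/2 0): {"cnt":[[12,72,52,31],[49,79,37,68]],"pu":[10,{"hvk":93,"sv":72},{"dwb":12,"gt":91,"igo":82,"ypo":14}],"t":20,"wwt":[[9,72,3,63,16],{"epk":7,"h":67,"tmw":97,"u":18},0,{"c":4,"fjl":26,"jaw":13,"jbd":41},{"cba":63,"h":10,"qle":42},{"e":93,"hvq":47,"s":31,"ya":43}]}
After op 10 (remove /wwt/4/qle): {"cnt":[[12,72,52,31],[49,79,37,68]],"pu":[10,{"hvk":93,"sv":72},{"dwb":12,"gt":91,"igo":82,"ypo":14}],"t":20,"wwt":[[9,72,3,63,16],{"epk":7,"h":67,"tmw":97,"u":18},0,{"c":4,"fjl":26,"jaw":13,"jbd":41},{"cba":63,"h":10},{"e":93,"hvq":47,"s":31,"ya":43}]}
After op 11 (remove /cnt/0/0): {"cnt":[[72,52,31],[49,79,37,68]],"pu":[10,{"hvk":93,"sv":72},{"dwb":12,"gt":91,"igo":82,"ypo":14}],"t":20,"wwt":[[9,72,3,63,16],{"epk":7,"h":67,"tmw":97,"u":18},0,{"c":4,"fjl":26,"jaw":13,"jbd":41},{"cba":63,"h":10},{"e":93,"hvq":47,"s":31,"ya":43}]}
After op 12 (add /cnt/0/3 70): {"cnt":[[72,52,31,70],[49,79,37,68]],"pu":[10,{"hvk":93,"sv":72},{"dwb":12,"gt":91,"igo":82,"ypo":14}],"t":20,"wwt":[[9,72,3,63,16],{"epk":7,"h":67,"tmw":97,"u":18},0,{"c":4,"fjl":26,"jaw":13,"jbd":41},{"cba":63,"h":10},{"e":93,"hvq":47,"s":31,"ya":43}]}
After op 13 (replace /pu/2/igo 14): {"cnt":[[72,52,31,70],[49,79,37,68]],"pu":[10,{"hvk":93,"sv":72},{"dwb":12,"gt":91,"igo":14,"ypo":14}],"t":20,"wwt":[[9,72,3,63,16],{"epk":7,"h":67,"tmw":97,"u":18},0,{"c":4,"fjl":26,"jaw":13,"jbd":41},{"cba":63,"h":10},{"e":93,"hvq":47,"s":31,"ya":43}]}
Value at /cnt/1/0: 49

Answer: 49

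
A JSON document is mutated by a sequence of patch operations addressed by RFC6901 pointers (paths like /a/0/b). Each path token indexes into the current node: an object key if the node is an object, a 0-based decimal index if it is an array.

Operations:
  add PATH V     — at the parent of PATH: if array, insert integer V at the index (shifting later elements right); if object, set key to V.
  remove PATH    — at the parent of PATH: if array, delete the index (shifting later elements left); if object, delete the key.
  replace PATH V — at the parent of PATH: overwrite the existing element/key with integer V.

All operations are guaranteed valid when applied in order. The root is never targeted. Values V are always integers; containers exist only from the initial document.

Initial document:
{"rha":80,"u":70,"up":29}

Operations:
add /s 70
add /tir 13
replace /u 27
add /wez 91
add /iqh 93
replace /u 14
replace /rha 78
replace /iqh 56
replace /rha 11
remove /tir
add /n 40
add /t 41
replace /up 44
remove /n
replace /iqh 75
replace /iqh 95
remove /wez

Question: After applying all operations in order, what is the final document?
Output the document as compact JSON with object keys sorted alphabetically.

Answer: {"iqh":95,"rha":11,"s":70,"t":41,"u":14,"up":44}

Derivation:
After op 1 (add /s 70): {"rha":80,"s":70,"u":70,"up":29}
After op 2 (add /tir 13): {"rha":80,"s":70,"tir":13,"u":70,"up":29}
After op 3 (replace /u 27): {"rha":80,"s":70,"tir":13,"u":27,"up":29}
After op 4 (add /wez 91): {"rha":80,"s":70,"tir":13,"u":27,"up":29,"wez":91}
After op 5 (add /iqh 93): {"iqh":93,"rha":80,"s":70,"tir":13,"u":27,"up":29,"wez":91}
After op 6 (replace /u 14): {"iqh":93,"rha":80,"s":70,"tir":13,"u":14,"up":29,"wez":91}
After op 7 (replace /rha 78): {"iqh":93,"rha":78,"s":70,"tir":13,"u":14,"up":29,"wez":91}
After op 8 (replace /iqh 56): {"iqh":56,"rha":78,"s":70,"tir":13,"u":14,"up":29,"wez":91}
After op 9 (replace /rha 11): {"iqh":56,"rha":11,"s":70,"tir":13,"u":14,"up":29,"wez":91}
After op 10 (remove /tir): {"iqh":56,"rha":11,"s":70,"u":14,"up":29,"wez":91}
After op 11 (add /n 40): {"iqh":56,"n":40,"rha":11,"s":70,"u":14,"up":29,"wez":91}
After op 12 (add /t 41): {"iqh":56,"n":40,"rha":11,"s":70,"t":41,"u":14,"up":29,"wez":91}
After op 13 (replace /up 44): {"iqh":56,"n":40,"rha":11,"s":70,"t":41,"u":14,"up":44,"wez":91}
After op 14 (remove /n): {"iqh":56,"rha":11,"s":70,"t":41,"u":14,"up":44,"wez":91}
After op 15 (replace /iqh 75): {"iqh":75,"rha":11,"s":70,"t":41,"u":14,"up":44,"wez":91}
After op 16 (replace /iqh 95): {"iqh":95,"rha":11,"s":70,"t":41,"u":14,"up":44,"wez":91}
After op 17 (remove /wez): {"iqh":95,"rha":11,"s":70,"t":41,"u":14,"up":44}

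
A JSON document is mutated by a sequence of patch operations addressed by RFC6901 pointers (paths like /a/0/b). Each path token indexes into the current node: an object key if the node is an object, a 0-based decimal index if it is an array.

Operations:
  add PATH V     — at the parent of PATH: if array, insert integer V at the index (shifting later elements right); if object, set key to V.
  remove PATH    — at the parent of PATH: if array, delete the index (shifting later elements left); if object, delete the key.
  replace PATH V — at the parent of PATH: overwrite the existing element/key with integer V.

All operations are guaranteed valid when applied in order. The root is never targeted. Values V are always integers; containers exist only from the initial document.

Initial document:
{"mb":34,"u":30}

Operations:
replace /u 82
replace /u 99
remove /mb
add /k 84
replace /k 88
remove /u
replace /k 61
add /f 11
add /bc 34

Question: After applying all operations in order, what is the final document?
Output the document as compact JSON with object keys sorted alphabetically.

Answer: {"bc":34,"f":11,"k":61}

Derivation:
After op 1 (replace /u 82): {"mb":34,"u":82}
After op 2 (replace /u 99): {"mb":34,"u":99}
After op 3 (remove /mb): {"u":99}
After op 4 (add /k 84): {"k":84,"u":99}
After op 5 (replace /k 88): {"k":88,"u":99}
After op 6 (remove /u): {"k":88}
After op 7 (replace /k 61): {"k":61}
After op 8 (add /f 11): {"f":11,"k":61}
After op 9 (add /bc 34): {"bc":34,"f":11,"k":61}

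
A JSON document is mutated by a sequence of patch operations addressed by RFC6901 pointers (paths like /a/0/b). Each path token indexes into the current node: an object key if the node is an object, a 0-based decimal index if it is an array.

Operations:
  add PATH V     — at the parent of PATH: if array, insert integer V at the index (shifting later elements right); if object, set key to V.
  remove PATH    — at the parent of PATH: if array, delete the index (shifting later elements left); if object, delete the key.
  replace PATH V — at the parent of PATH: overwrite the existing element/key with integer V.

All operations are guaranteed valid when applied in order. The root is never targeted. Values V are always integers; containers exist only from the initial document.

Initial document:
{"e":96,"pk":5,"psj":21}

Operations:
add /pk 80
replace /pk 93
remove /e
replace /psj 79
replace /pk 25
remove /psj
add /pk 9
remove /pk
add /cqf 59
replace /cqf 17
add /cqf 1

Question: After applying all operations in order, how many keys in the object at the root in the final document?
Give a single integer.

Answer: 1

Derivation:
After op 1 (add /pk 80): {"e":96,"pk":80,"psj":21}
After op 2 (replace /pk 93): {"e":96,"pk":93,"psj":21}
After op 3 (remove /e): {"pk":93,"psj":21}
After op 4 (replace /psj 79): {"pk":93,"psj":79}
After op 5 (replace /pk 25): {"pk":25,"psj":79}
After op 6 (remove /psj): {"pk":25}
After op 7 (add /pk 9): {"pk":9}
After op 8 (remove /pk): {}
After op 9 (add /cqf 59): {"cqf":59}
After op 10 (replace /cqf 17): {"cqf":17}
After op 11 (add /cqf 1): {"cqf":1}
Size at the root: 1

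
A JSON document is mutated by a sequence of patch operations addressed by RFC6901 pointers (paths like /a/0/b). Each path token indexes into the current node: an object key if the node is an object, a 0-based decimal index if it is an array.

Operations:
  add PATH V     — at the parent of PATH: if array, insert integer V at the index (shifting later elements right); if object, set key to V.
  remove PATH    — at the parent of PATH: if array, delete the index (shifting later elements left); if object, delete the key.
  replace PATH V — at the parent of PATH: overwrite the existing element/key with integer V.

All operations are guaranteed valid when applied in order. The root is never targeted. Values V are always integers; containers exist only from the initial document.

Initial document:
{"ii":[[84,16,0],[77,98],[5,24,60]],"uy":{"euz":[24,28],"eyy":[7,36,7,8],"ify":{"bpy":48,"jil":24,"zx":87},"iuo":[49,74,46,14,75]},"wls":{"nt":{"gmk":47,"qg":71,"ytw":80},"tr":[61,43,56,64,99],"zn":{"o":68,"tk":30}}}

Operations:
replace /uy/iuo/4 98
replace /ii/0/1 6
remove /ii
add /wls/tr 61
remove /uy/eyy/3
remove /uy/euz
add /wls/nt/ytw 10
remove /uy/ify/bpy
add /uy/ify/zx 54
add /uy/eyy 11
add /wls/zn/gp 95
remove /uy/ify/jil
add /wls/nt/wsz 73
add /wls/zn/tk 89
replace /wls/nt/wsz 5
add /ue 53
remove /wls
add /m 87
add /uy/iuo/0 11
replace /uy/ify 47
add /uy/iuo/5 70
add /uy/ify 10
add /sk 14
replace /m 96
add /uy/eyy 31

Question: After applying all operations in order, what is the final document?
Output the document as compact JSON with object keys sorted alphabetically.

Answer: {"m":96,"sk":14,"ue":53,"uy":{"eyy":31,"ify":10,"iuo":[11,49,74,46,14,70,98]}}

Derivation:
After op 1 (replace /uy/iuo/4 98): {"ii":[[84,16,0],[77,98],[5,24,60]],"uy":{"euz":[24,28],"eyy":[7,36,7,8],"ify":{"bpy":48,"jil":24,"zx":87},"iuo":[49,74,46,14,98]},"wls":{"nt":{"gmk":47,"qg":71,"ytw":80},"tr":[61,43,56,64,99],"zn":{"o":68,"tk":30}}}
After op 2 (replace /ii/0/1 6): {"ii":[[84,6,0],[77,98],[5,24,60]],"uy":{"euz":[24,28],"eyy":[7,36,7,8],"ify":{"bpy":48,"jil":24,"zx":87},"iuo":[49,74,46,14,98]},"wls":{"nt":{"gmk":47,"qg":71,"ytw":80},"tr":[61,43,56,64,99],"zn":{"o":68,"tk":30}}}
After op 3 (remove /ii): {"uy":{"euz":[24,28],"eyy":[7,36,7,8],"ify":{"bpy":48,"jil":24,"zx":87},"iuo":[49,74,46,14,98]},"wls":{"nt":{"gmk":47,"qg":71,"ytw":80},"tr":[61,43,56,64,99],"zn":{"o":68,"tk":30}}}
After op 4 (add /wls/tr 61): {"uy":{"euz":[24,28],"eyy":[7,36,7,8],"ify":{"bpy":48,"jil":24,"zx":87},"iuo":[49,74,46,14,98]},"wls":{"nt":{"gmk":47,"qg":71,"ytw":80},"tr":61,"zn":{"o":68,"tk":30}}}
After op 5 (remove /uy/eyy/3): {"uy":{"euz":[24,28],"eyy":[7,36,7],"ify":{"bpy":48,"jil":24,"zx":87},"iuo":[49,74,46,14,98]},"wls":{"nt":{"gmk":47,"qg":71,"ytw":80},"tr":61,"zn":{"o":68,"tk":30}}}
After op 6 (remove /uy/euz): {"uy":{"eyy":[7,36,7],"ify":{"bpy":48,"jil":24,"zx":87},"iuo":[49,74,46,14,98]},"wls":{"nt":{"gmk":47,"qg":71,"ytw":80},"tr":61,"zn":{"o":68,"tk":30}}}
After op 7 (add /wls/nt/ytw 10): {"uy":{"eyy":[7,36,7],"ify":{"bpy":48,"jil":24,"zx":87},"iuo":[49,74,46,14,98]},"wls":{"nt":{"gmk":47,"qg":71,"ytw":10},"tr":61,"zn":{"o":68,"tk":30}}}
After op 8 (remove /uy/ify/bpy): {"uy":{"eyy":[7,36,7],"ify":{"jil":24,"zx":87},"iuo":[49,74,46,14,98]},"wls":{"nt":{"gmk":47,"qg":71,"ytw":10},"tr":61,"zn":{"o":68,"tk":30}}}
After op 9 (add /uy/ify/zx 54): {"uy":{"eyy":[7,36,7],"ify":{"jil":24,"zx":54},"iuo":[49,74,46,14,98]},"wls":{"nt":{"gmk":47,"qg":71,"ytw":10},"tr":61,"zn":{"o":68,"tk":30}}}
After op 10 (add /uy/eyy 11): {"uy":{"eyy":11,"ify":{"jil":24,"zx":54},"iuo":[49,74,46,14,98]},"wls":{"nt":{"gmk":47,"qg":71,"ytw":10},"tr":61,"zn":{"o":68,"tk":30}}}
After op 11 (add /wls/zn/gp 95): {"uy":{"eyy":11,"ify":{"jil":24,"zx":54},"iuo":[49,74,46,14,98]},"wls":{"nt":{"gmk":47,"qg":71,"ytw":10},"tr":61,"zn":{"gp":95,"o":68,"tk":30}}}
After op 12 (remove /uy/ify/jil): {"uy":{"eyy":11,"ify":{"zx":54},"iuo":[49,74,46,14,98]},"wls":{"nt":{"gmk":47,"qg":71,"ytw":10},"tr":61,"zn":{"gp":95,"o":68,"tk":30}}}
After op 13 (add /wls/nt/wsz 73): {"uy":{"eyy":11,"ify":{"zx":54},"iuo":[49,74,46,14,98]},"wls":{"nt":{"gmk":47,"qg":71,"wsz":73,"ytw":10},"tr":61,"zn":{"gp":95,"o":68,"tk":30}}}
After op 14 (add /wls/zn/tk 89): {"uy":{"eyy":11,"ify":{"zx":54},"iuo":[49,74,46,14,98]},"wls":{"nt":{"gmk":47,"qg":71,"wsz":73,"ytw":10},"tr":61,"zn":{"gp":95,"o":68,"tk":89}}}
After op 15 (replace /wls/nt/wsz 5): {"uy":{"eyy":11,"ify":{"zx":54},"iuo":[49,74,46,14,98]},"wls":{"nt":{"gmk":47,"qg":71,"wsz":5,"ytw":10},"tr":61,"zn":{"gp":95,"o":68,"tk":89}}}
After op 16 (add /ue 53): {"ue":53,"uy":{"eyy":11,"ify":{"zx":54},"iuo":[49,74,46,14,98]},"wls":{"nt":{"gmk":47,"qg":71,"wsz":5,"ytw":10},"tr":61,"zn":{"gp":95,"o":68,"tk":89}}}
After op 17 (remove /wls): {"ue":53,"uy":{"eyy":11,"ify":{"zx":54},"iuo":[49,74,46,14,98]}}
After op 18 (add /m 87): {"m":87,"ue":53,"uy":{"eyy":11,"ify":{"zx":54},"iuo":[49,74,46,14,98]}}
After op 19 (add /uy/iuo/0 11): {"m":87,"ue":53,"uy":{"eyy":11,"ify":{"zx":54},"iuo":[11,49,74,46,14,98]}}
After op 20 (replace /uy/ify 47): {"m":87,"ue":53,"uy":{"eyy":11,"ify":47,"iuo":[11,49,74,46,14,98]}}
After op 21 (add /uy/iuo/5 70): {"m":87,"ue":53,"uy":{"eyy":11,"ify":47,"iuo":[11,49,74,46,14,70,98]}}
After op 22 (add /uy/ify 10): {"m":87,"ue":53,"uy":{"eyy":11,"ify":10,"iuo":[11,49,74,46,14,70,98]}}
After op 23 (add /sk 14): {"m":87,"sk":14,"ue":53,"uy":{"eyy":11,"ify":10,"iuo":[11,49,74,46,14,70,98]}}
After op 24 (replace /m 96): {"m":96,"sk":14,"ue":53,"uy":{"eyy":11,"ify":10,"iuo":[11,49,74,46,14,70,98]}}
After op 25 (add /uy/eyy 31): {"m":96,"sk":14,"ue":53,"uy":{"eyy":31,"ify":10,"iuo":[11,49,74,46,14,70,98]}}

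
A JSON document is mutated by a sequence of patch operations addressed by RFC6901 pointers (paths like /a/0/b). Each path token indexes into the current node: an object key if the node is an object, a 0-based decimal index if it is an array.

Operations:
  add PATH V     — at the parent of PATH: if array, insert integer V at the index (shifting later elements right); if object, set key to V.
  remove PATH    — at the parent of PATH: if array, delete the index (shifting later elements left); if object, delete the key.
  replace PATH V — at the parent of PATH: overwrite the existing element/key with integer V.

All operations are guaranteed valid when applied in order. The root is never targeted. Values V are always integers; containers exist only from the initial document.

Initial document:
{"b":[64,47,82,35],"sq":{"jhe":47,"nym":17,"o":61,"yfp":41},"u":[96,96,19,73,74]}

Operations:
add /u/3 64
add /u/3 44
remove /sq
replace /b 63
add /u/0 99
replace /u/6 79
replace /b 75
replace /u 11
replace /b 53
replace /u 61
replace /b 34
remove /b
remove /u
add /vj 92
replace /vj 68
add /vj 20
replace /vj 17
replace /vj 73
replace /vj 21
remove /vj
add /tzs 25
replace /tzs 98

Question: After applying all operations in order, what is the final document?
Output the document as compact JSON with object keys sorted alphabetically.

Answer: {"tzs":98}

Derivation:
After op 1 (add /u/3 64): {"b":[64,47,82,35],"sq":{"jhe":47,"nym":17,"o":61,"yfp":41},"u":[96,96,19,64,73,74]}
After op 2 (add /u/3 44): {"b":[64,47,82,35],"sq":{"jhe":47,"nym":17,"o":61,"yfp":41},"u":[96,96,19,44,64,73,74]}
After op 3 (remove /sq): {"b":[64,47,82,35],"u":[96,96,19,44,64,73,74]}
After op 4 (replace /b 63): {"b":63,"u":[96,96,19,44,64,73,74]}
After op 5 (add /u/0 99): {"b":63,"u":[99,96,96,19,44,64,73,74]}
After op 6 (replace /u/6 79): {"b":63,"u":[99,96,96,19,44,64,79,74]}
After op 7 (replace /b 75): {"b":75,"u":[99,96,96,19,44,64,79,74]}
After op 8 (replace /u 11): {"b":75,"u":11}
After op 9 (replace /b 53): {"b":53,"u":11}
After op 10 (replace /u 61): {"b":53,"u":61}
After op 11 (replace /b 34): {"b":34,"u":61}
After op 12 (remove /b): {"u":61}
After op 13 (remove /u): {}
After op 14 (add /vj 92): {"vj":92}
After op 15 (replace /vj 68): {"vj":68}
After op 16 (add /vj 20): {"vj":20}
After op 17 (replace /vj 17): {"vj":17}
After op 18 (replace /vj 73): {"vj":73}
After op 19 (replace /vj 21): {"vj":21}
After op 20 (remove /vj): {}
After op 21 (add /tzs 25): {"tzs":25}
After op 22 (replace /tzs 98): {"tzs":98}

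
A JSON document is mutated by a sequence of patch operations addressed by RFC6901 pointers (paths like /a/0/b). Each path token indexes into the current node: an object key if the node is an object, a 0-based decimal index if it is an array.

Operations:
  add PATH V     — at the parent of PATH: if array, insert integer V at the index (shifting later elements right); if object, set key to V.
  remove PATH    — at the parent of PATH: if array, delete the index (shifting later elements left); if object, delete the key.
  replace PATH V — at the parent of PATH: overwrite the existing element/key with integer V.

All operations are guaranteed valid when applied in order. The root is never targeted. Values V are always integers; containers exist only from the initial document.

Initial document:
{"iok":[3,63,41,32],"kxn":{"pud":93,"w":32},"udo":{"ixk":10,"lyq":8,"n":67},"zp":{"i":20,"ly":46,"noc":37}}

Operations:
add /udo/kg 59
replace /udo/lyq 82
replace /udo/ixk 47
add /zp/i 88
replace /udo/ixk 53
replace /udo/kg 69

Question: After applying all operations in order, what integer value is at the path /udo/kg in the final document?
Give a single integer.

After op 1 (add /udo/kg 59): {"iok":[3,63,41,32],"kxn":{"pud":93,"w":32},"udo":{"ixk":10,"kg":59,"lyq":8,"n":67},"zp":{"i":20,"ly":46,"noc":37}}
After op 2 (replace /udo/lyq 82): {"iok":[3,63,41,32],"kxn":{"pud":93,"w":32},"udo":{"ixk":10,"kg":59,"lyq":82,"n":67},"zp":{"i":20,"ly":46,"noc":37}}
After op 3 (replace /udo/ixk 47): {"iok":[3,63,41,32],"kxn":{"pud":93,"w":32},"udo":{"ixk":47,"kg":59,"lyq":82,"n":67},"zp":{"i":20,"ly":46,"noc":37}}
After op 4 (add /zp/i 88): {"iok":[3,63,41,32],"kxn":{"pud":93,"w":32},"udo":{"ixk":47,"kg":59,"lyq":82,"n":67},"zp":{"i":88,"ly":46,"noc":37}}
After op 5 (replace /udo/ixk 53): {"iok":[3,63,41,32],"kxn":{"pud":93,"w":32},"udo":{"ixk":53,"kg":59,"lyq":82,"n":67},"zp":{"i":88,"ly":46,"noc":37}}
After op 6 (replace /udo/kg 69): {"iok":[3,63,41,32],"kxn":{"pud":93,"w":32},"udo":{"ixk":53,"kg":69,"lyq":82,"n":67},"zp":{"i":88,"ly":46,"noc":37}}
Value at /udo/kg: 69

Answer: 69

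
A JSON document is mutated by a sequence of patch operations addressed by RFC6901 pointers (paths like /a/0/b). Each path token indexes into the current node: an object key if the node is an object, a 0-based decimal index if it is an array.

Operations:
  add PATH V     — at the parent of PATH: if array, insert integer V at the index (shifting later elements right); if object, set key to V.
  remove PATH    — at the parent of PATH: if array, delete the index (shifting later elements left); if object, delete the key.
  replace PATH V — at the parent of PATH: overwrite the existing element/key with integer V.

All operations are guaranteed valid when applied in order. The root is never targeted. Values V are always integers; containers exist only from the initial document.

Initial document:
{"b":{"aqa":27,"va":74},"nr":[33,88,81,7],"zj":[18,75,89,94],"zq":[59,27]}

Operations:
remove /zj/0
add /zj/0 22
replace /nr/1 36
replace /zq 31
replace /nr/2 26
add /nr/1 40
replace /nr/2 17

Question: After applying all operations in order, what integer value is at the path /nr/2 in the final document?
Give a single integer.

Answer: 17

Derivation:
After op 1 (remove /zj/0): {"b":{"aqa":27,"va":74},"nr":[33,88,81,7],"zj":[75,89,94],"zq":[59,27]}
After op 2 (add /zj/0 22): {"b":{"aqa":27,"va":74},"nr":[33,88,81,7],"zj":[22,75,89,94],"zq":[59,27]}
After op 3 (replace /nr/1 36): {"b":{"aqa":27,"va":74},"nr":[33,36,81,7],"zj":[22,75,89,94],"zq":[59,27]}
After op 4 (replace /zq 31): {"b":{"aqa":27,"va":74},"nr":[33,36,81,7],"zj":[22,75,89,94],"zq":31}
After op 5 (replace /nr/2 26): {"b":{"aqa":27,"va":74},"nr":[33,36,26,7],"zj":[22,75,89,94],"zq":31}
After op 6 (add /nr/1 40): {"b":{"aqa":27,"va":74},"nr":[33,40,36,26,7],"zj":[22,75,89,94],"zq":31}
After op 7 (replace /nr/2 17): {"b":{"aqa":27,"va":74},"nr":[33,40,17,26,7],"zj":[22,75,89,94],"zq":31}
Value at /nr/2: 17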